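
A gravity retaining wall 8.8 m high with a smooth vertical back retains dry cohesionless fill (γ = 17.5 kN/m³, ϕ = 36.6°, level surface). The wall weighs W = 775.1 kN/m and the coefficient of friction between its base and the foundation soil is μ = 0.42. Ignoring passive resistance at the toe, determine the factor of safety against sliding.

1.90

K_a = tan²(45° − 36.6°/2) = 0.2530.
P_a = ½K_aγH² = 0.5×0.2530×17.5×8.8² = 171.4 kN/m, acting at H/3 = 2.933 m above the base.
FS_sliding = μW / P_a = 0.42×775.1 / 171.4 = 1.899.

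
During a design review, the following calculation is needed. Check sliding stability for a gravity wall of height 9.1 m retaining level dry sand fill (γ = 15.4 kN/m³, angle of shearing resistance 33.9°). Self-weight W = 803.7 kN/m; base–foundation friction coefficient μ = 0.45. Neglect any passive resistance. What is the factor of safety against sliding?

K_a = tan²(45° − 33.9°/2) = 0.2839.
P_a = ½K_aγH² = 0.5×0.2839×15.4×9.1² = 181.0 kN/m, acting at H/3 = 3.033 m above the base.
FS_sliding = μW / P_a = 0.45×803.7 / 181.0 = 1.998.

2.00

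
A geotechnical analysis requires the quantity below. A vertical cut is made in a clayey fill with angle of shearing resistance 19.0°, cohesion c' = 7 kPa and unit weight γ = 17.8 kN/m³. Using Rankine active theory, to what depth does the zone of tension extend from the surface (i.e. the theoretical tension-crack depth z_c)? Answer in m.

1.10 m

K_a = tan²(45° − 19.0°/2) = 0.5088; √K_a = 0.7133.
The active pressure is zero where K_a γ z = 2c√K_a, so z_c = 2c/(γ√K_a) = 2×7/(17.8×0.7133) = 1.103 m.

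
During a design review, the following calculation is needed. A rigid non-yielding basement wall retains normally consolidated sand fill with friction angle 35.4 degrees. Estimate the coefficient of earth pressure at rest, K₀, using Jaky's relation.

0.421

K₀ = 1 − sin φ' = 1 − sin 35.4° = 0.4207.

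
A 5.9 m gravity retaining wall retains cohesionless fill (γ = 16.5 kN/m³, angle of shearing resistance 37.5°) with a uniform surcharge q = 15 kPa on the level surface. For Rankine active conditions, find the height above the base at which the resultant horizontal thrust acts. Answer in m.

2.20 m

K_a = 0.2432.
Triangular part P₁ = ½K_aγH² = 69.84 at H/3 = 1.967 m; rectangular part P₂ = K_a q H = 21.52 at H/2 = 2.950 m.
ȳ = (P₁·1.967 + P₂·2.950)/(P₁+P₂) = 2.198 m.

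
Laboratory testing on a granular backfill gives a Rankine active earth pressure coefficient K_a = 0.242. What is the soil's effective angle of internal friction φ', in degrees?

K_a = tan²(45° − φ/2) ⇒ 45° − φ/2 = arctan(√0.242) = 26.19°.
φ = 2(45° − 26.19°) = 37.61°.

37.6°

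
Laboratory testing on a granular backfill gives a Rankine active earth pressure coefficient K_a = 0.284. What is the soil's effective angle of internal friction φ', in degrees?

K_a = tan²(45° − φ/2) ⇒ 45° − φ/2 = arctan(√0.284) = 28.05°.
φ = 2(45° − 28.05°) = 33.89°.

33.9°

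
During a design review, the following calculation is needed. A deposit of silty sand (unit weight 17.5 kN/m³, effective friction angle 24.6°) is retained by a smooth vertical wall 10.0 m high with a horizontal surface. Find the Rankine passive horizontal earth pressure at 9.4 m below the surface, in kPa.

399 kPa

K_p = (1 + sin φ)/(1 − sin φ) = 2.426.
σ_h = K_p γ z = 2.426 × 17.5 × 9.4 = 399.1 kPa.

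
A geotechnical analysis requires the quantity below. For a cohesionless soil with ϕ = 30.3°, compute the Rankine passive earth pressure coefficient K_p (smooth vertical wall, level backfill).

K_p = (1 + sin φ)/(1 − sin φ) = tan²(45° + 30.3°/2) = 3.037.

3.04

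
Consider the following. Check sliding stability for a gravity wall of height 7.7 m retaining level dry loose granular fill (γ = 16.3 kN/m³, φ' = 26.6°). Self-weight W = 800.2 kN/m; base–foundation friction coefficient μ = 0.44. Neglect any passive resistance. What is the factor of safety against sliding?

1.91

K_a = tan²(45° − 26.6°/2) = 0.3814.
P_a = ½K_aγH² = 0.5×0.3814×16.3×7.7² = 184.3 kN/m, acting at H/3 = 2.567 m above the base.
FS_sliding = μW / P_a = 0.44×800.2 / 184.3 = 1.910.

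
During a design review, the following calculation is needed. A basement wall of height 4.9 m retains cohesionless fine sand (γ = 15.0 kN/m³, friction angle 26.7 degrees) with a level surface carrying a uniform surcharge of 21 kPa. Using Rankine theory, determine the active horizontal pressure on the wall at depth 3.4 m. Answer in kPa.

K_a = (1 − sin φ)/(1 + sin φ) = 0.3800.
σ_v = γz + q = 15.0 × 3.4 + 21 = 72.00 kPa.
σ_h = K_a σ_v = 0.3800 × 72.00 = 27.36 kPa.

27.4 kPa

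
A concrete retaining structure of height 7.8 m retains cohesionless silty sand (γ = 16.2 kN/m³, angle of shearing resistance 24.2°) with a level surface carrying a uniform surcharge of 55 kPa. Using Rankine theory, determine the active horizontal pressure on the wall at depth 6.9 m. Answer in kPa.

K_a = (1 − sin φ)/(1 + sin φ) = 0.4185.
σ_v = γz + q = 16.2 × 6.9 + 55 = 166.8 kPa.
σ_h = K_a σ_v = 0.4185 × 166.8 = 69.80 kPa.

69.8 kPa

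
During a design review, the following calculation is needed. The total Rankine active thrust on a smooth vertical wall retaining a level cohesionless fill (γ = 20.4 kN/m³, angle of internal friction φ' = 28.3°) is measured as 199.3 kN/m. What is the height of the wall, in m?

K_a = 0.3568. P_a = ½ K_a γ H² ⇒ H = √(2P_a/(K_a γ)).
H = √(2×199.3/(0.3568×20.4)) = 7.400 m.

7.40 m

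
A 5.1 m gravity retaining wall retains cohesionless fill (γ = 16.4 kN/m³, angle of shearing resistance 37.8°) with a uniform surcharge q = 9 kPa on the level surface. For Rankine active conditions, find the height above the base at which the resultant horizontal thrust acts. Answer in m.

K_a = 0.2400.
Triangular part P₁ = ½K_aγH² = 51.19 at H/3 = 1.700 m; rectangular part P₂ = K_a q H = 11.02 at H/2 = 2.550 m.
ȳ = (P₁·1.700 + P₂·2.550)/(P₁+P₂) = 1.851 m.

1.85 m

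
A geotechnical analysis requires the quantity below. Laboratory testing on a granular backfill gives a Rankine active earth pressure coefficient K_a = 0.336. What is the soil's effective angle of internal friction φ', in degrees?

K_a = tan²(45° − φ/2) ⇒ 45° − φ/2 = arctan(√0.336) = 30.10°.
φ = 2(45° − 30.10°) = 29.80°.

29.8°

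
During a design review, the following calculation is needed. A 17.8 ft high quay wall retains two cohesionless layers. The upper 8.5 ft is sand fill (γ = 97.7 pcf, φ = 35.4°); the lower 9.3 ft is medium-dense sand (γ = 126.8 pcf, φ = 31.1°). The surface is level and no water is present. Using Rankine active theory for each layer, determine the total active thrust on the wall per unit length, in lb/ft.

K_a1 = tan²(45°−35.4°/2) = 0.2664; K_a2 = tan²(45°−31.1°/2) = 0.3188.
Layer 1: σ at base = K_a1 γ₁ h₁ = 221.2 psf; P₁ = ½×221.2×8.5 = 940.2.
Layer 2: σ_v at top = γ₁h₁ = 830.5; σ_h top = K_a2×830.5 = 264.7; σ_h base = K_a2×(830.5+126.8×9.3) = 640.7.
P₂ = ½(264.7+640.7)×9.3 = 4210. Total P_a = 940.2+4210 = 5150 lb/ft.

5150 lb/ft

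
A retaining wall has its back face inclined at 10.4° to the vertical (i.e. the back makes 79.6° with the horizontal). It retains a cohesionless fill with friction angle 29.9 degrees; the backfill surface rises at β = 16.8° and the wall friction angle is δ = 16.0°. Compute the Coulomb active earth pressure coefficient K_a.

K_a = sin²(α+φ) / [sin²α · sin(α−δ) · (1 + √{sin(φ+δ)sin(φ−β) / (sin(α−δ)sin(α+β))})²].
With α = 79.6°, φ = 29.9°, δ = 16.0°, β = 16.8°: K_a = 0.5031.

0.503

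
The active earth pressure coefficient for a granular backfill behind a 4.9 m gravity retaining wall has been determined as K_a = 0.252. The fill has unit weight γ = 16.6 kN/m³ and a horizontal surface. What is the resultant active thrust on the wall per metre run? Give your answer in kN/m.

50.2 kN/m

P = ½ K_a γ H² = 0.5 × 0.252 × 16.6 × 4.9² = 50.22 kN/m.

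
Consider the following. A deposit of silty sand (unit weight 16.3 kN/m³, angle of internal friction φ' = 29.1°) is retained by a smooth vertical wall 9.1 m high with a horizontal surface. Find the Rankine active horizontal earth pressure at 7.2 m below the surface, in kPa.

K_a = (1 − sin φ)/(1 + sin φ) = 0.3456.
σ_h = K_a γ z = 0.3456 × 16.3 × 7.2 = 40.56 kPa.

40.6 kPa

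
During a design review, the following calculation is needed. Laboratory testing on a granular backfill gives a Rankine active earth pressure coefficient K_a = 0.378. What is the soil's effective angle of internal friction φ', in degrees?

26.8°

K_a = tan²(45° − φ/2) ⇒ 45° − φ/2 = arctan(√0.378) = 31.58°.
φ = 2(45° − 31.58°) = 26.83°.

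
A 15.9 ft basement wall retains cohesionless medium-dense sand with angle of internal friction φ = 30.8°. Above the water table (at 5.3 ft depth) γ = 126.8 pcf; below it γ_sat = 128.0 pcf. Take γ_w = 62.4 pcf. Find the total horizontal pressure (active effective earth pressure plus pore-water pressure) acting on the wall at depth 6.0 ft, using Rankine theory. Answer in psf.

K_a = (1 − sin φ)/(1 + sin φ) = 0.3227.
γ' = 128.0 − 62.4 = 65.60 pcf.
Effective vertical stress at 6.0 ft: σ'_v = 126.8×5.3 + 65.60×0.700 = 718.0 psf.
σ'_h = K_a σ'_v = 0.3227 × 718.0 = 231.7 psf; u = γ_w × 0.700 = 43.68 psf.
Total σ_h = 231.7 + 43.68 = 275.4 psf.

275 psf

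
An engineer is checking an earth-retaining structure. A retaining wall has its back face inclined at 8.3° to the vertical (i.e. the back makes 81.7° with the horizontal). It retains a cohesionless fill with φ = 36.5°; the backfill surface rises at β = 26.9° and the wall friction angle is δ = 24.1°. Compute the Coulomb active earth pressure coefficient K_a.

K_a = sin²(α+φ) / [sin²α · sin(α−δ) · (1 + √{sin(φ+δ)sin(φ−β) / (sin(α−δ)sin(α+β))})²].
With α = 81.7°, φ = 36.5°, δ = 24.1°, β = 26.9°: K_a = 0.4619.

0.462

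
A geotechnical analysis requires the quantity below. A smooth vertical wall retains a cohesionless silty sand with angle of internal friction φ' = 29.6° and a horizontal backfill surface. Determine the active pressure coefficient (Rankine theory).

0.339

K_a = tan²(45° − φ/2) = tan²(30.20°) = 0.3387.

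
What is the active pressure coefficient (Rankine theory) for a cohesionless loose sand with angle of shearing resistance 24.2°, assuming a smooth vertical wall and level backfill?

0.419

K_a = (1 − sin φ)/(1 + sin φ) = (1 − sin 24.2°)/(1 + sin 24.2°) = 0.4185.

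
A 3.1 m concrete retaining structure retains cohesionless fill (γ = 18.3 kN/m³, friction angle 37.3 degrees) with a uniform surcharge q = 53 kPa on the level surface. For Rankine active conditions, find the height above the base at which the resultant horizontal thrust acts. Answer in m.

K_a = 0.2453.
Triangular part P₁ = ½K_aγH² = 21.57 at H/3 = 1.033 m; rectangular part P₂ = K_a q H = 40.31 at H/2 = 1.550 m.
ȳ = (P₁·1.033 + P₂·1.550)/(P₁+P₂) = 1.370 m.

1.37 m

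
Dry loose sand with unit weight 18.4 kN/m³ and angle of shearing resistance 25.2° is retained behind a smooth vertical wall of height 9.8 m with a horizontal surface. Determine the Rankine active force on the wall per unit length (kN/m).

356 kN/m

K_a = tan²(45° − φ/2) = 0.4027.
P_a = ½ K_a γ H² = 0.5 × 0.4027 × 18.4 × 9.8² = 355.8 kN/m.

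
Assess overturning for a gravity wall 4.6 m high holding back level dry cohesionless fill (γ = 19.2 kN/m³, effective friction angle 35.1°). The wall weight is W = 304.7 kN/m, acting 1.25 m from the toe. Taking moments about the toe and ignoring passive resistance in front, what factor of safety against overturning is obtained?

K_a = tan²(45° − 35.1°/2) = 0.2698.
P_a = ½K_aγH² = 0.5×0.2698×19.2×4.6² = 54.81 kN/m, acting at H/3 = 1.533 m above the base.
Overturning moment M_o = P_a × H/3 = 54.81 × 1.533 = 84.05.
Resisting moment M_r = W × 1.25 = 304.7 × 1.25 = 380.9.
FS_overturning = M_r/M_o = 380.9/84.05 = 4.532.

4.53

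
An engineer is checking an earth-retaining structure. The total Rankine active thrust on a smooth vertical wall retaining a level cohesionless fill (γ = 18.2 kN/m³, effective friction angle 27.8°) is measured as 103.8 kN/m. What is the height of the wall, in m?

5.60 m

K_a = 0.3639. P_a = ½ K_a γ H² ⇒ H = √(2P_a/(K_a γ)).
H = √(2×103.8/(0.3639×18.2)) = 5.599 m.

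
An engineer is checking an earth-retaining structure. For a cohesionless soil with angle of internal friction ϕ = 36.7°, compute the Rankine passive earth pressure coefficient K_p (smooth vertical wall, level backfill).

3.97

K_p = (1 + sin φ)/(1 − sin φ) = tan²(45° + 36.7°/2) = 3.970.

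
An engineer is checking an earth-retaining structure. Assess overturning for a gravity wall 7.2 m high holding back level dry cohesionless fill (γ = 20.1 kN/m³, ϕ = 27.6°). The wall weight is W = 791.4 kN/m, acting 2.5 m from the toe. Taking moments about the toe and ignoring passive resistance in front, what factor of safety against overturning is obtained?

K_a = tan²(45° − 27.6°/2) = 0.3668.
P_a = ½K_aγH² = 0.5×0.3668×20.1×7.2² = 191.1 kN/m, acting at H/3 = 2.400 m above the base.
Overturning moment M_o = P_a × H/3 = 191.1 × 2.400 = 458.6.
Resisting moment M_r = W × 2.5 = 791.4 × 2.5 = 1978.
FS_overturning = M_r/M_o = 1978/458.6 = 4.314.

4.31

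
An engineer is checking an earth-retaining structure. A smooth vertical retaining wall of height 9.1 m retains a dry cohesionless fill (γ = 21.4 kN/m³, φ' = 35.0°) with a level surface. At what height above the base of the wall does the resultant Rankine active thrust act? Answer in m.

K_a = 0.2710.
The pressure distribution is triangular, so the resultant acts at H/3 above the base = 9.1/3 = 3.033 m.

3.03 m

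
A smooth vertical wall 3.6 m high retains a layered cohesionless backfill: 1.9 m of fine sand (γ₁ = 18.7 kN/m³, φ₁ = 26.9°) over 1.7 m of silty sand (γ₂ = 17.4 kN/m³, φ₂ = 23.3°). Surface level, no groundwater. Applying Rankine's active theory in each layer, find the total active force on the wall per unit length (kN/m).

49.8 kN/m

K_a1 = tan²(45°−26.9°/2) = 0.3770; K_a2 = tan²(45°−23.3°/2) = 0.4331.
Layer 1: σ at base = K_a1 γ₁ h₁ = 13.39 kPa; P₁ = ½×13.39×1.9 = 12.73.
Layer 2: σ_v at top = γ₁h₁ = 35.53; σ_h top = K_a2×35.53 = 15.39; σ_h base = K_a2×(35.53+17.4×1.7) = 28.20.
P₂ = ½(15.39+28.20)×1.7 = 37.05. Total P_a = 12.73+37.05 = 49.78 kN/m.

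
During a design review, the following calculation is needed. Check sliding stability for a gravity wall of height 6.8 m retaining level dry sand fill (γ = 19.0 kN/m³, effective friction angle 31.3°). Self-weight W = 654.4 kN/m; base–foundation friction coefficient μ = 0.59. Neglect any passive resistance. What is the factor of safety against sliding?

2.78

K_a = tan²(45° − 31.3°/2) = 0.3162.
P_a = ½K_aγH² = 0.5×0.3162×19.0×6.8² = 138.9 kN/m, acting at H/3 = 2.267 m above the base.
FS_sliding = μW / P_a = 0.59×654.4 / 138.9 = 2.780.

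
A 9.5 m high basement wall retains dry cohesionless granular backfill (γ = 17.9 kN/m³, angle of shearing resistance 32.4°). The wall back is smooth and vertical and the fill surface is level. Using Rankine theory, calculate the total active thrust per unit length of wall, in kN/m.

K_a = tan²(45° − φ/2) = 0.3022.
P_a = ½ K_a γ H² = 0.5 × 0.3022 × 17.9 × 9.5² = 244.1 kN/m.

244 kN/m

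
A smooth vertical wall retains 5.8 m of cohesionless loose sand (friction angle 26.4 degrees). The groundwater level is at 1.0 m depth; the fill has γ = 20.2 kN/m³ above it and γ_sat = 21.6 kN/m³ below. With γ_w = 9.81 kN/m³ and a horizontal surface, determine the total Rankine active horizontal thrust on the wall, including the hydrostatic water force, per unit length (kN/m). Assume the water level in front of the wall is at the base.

K_a = tan²(45° − φ/2) = 0.3844.
γ' = 21.6 − 9.81 = 11.79 kN/m³. Depth below WT = 4.8 m.
σ'_h at WT = K_a γ d_w = 7.766 kPa; at base = 7.766 + K_a γ' × 4.8 = 29.52 kPa.
P₁ (0–1.0 m) = ½×7.766×1.0 = 3.883. P₂ (1.0–5.8 m) = ½(7.766+29.52)×4.8 = 89.49.
P_w = ½ γ_w h₂² = 0.5×9.81×4.8² = 113.0. Total = 3.883+89.49+113.0 = 206.4 kN/m.

206 kN/m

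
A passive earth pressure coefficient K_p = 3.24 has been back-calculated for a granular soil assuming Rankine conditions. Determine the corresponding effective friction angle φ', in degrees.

K_p = (1+sin φ)/(1−sin φ) ⇒ sin φ = (K_p − 1)/(K_p + 1) = 0.5283.
φ = arcsin(0.5283) = 31.89°.

31.9°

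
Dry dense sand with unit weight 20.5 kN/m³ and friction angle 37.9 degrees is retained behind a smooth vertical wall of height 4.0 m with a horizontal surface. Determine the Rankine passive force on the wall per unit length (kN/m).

K_p = tan²(45° + φ/2) = 4.185.
P_p = ½ K_p γ H² = 0.5 × 4.185 × 20.5 × 4.0² = 686.4 kN/m.

686 kN/m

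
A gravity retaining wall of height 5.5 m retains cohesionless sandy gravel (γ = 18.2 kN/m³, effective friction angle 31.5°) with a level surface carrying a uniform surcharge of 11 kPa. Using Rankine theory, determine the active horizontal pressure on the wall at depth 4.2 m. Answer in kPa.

27.4 kPa

K_a = (1 − sin φ)/(1 + sin φ) = 0.3136.
σ_v = γz + q = 18.2 × 4.2 + 11 = 87.44 kPa.
σ_h = K_a σ_v = 0.3136 × 87.44 = 27.42 kPa.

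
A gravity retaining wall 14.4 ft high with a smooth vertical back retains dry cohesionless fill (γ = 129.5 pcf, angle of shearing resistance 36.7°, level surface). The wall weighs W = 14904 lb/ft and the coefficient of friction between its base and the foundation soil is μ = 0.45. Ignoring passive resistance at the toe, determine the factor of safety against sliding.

1.98

K_a = tan²(45° − 36.7°/2) = 0.2519.
P_a = ½K_aγH² = 0.5×0.2519×129.5×14.4² = 3382 lb/ft, acting at H/3 = 4.800 ft above the base.
FS_sliding = μW / P_a = 0.45×14904 / 3382 = 1.983.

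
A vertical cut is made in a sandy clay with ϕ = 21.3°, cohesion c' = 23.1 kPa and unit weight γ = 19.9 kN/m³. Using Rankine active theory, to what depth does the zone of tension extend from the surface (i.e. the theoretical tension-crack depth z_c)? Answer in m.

K_a = tan²(45° − 21.3°/2) = 0.4671; √K_a = 0.6834.
The active pressure is zero where K_a γ z = 2c√K_a, so z_c = 2c/(γ√K_a) = 2×23.1/(19.9×0.6834) = 3.397 m.

3.40 m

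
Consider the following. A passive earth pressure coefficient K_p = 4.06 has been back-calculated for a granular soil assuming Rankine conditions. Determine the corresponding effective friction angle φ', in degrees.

K_p = (1+sin φ)/(1−sin φ) ⇒ sin φ = (K_p − 1)/(K_p + 1) = 0.6047.
φ = arcsin(0.6047) = 37.21°.

37.2°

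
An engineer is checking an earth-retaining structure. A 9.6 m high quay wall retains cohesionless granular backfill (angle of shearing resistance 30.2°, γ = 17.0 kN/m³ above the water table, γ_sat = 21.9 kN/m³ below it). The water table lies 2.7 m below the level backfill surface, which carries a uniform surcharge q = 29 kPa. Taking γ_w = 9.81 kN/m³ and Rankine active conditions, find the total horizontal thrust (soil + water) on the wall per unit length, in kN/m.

K_a = tan²(45° − φ/2) = 0.3307.
γ' = 21.9 − 9.81 = 12.09 kN/m³. h₂ = H − d_w = 6.9 m.
σ'_h: at surface K_a·q = 9.589; at WT K_a(q+γd_w) = 24.77; at base K_a(q+γd_w+γ'h₂) = 52.35 kPa.
P₁ = ½(9.589+24.77)×2.7 = 46.38; P₂ = ½(24.77+52.35)×6.9 = 266.0; P_w = ½γ_w h₂² = 233.5.
Total = 46.38+266.0+233.5 = 546.0 kN/m.

546 kN/m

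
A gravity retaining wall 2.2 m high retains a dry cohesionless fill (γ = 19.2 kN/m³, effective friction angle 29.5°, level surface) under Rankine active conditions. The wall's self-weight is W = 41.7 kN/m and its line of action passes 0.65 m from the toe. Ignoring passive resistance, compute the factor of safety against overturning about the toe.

2.34

K_a = tan²(45° − 29.5°/2) = 0.3401.
P_a = ½K_aγH² = 0.5×0.3401×19.2×2.2² = 15.80 kN/m, acting at H/3 = 0.7333 m above the base.
Overturning moment M_o = P_a × H/3 = 15.80 × 0.7333 = 11.59.
Resisting moment M_r = W × 0.65 = 41.7 × 0.65 = 27.11.
FS_overturning = M_r/M_o = 27.11/11.59 = 2.339.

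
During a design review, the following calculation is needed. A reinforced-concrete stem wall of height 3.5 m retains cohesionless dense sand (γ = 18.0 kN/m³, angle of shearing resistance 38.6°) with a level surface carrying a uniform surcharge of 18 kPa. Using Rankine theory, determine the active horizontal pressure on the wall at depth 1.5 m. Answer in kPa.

K_a = (1 − sin φ)/(1 + sin φ) = 0.2316.
σ_v = γz + q = 18.0 × 1.5 + 18 = 45.00 kPa.
σ_h = K_a σ_v = 0.2316 × 45.00 = 10.42 kPa.

10.4 kPa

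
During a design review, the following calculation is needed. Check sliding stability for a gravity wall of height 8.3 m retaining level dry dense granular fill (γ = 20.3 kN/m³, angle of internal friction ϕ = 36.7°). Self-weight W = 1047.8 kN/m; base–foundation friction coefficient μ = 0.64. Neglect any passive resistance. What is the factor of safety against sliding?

K_a = tan²(45° − 36.7°/2) = 0.2519.
P_a = ½K_aγH² = 0.5×0.2519×20.3×8.3² = 176.1 kN/m, acting at H/3 = 2.767 m above the base.
FS_sliding = μW / P_a = 0.64×1047.8 / 176.1 = 3.808.

3.81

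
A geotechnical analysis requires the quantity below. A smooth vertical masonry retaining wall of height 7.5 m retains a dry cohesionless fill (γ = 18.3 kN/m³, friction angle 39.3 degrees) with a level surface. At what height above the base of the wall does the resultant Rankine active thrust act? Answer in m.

2.50 m

K_a = 0.2245.
The pressure distribution is triangular, so the resultant acts at H/3 above the base = 7.5/3 = 2.500 m.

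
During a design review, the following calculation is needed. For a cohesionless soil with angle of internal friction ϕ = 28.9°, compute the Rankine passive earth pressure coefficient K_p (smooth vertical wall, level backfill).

K_p = (1 + sin φ)/(1 − sin φ) = tan²(45° + 28.9°/2) = 2.871.

2.87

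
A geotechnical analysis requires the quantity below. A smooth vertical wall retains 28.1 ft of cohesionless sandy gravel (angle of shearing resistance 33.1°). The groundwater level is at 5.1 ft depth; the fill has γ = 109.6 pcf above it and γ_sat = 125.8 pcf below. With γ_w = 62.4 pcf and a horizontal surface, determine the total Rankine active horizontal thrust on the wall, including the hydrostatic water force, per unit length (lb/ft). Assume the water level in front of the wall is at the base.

K_a = tan²(45° − φ/2) = 0.2936.
γ' = 125.8 − 62.4 = 63.40 pcf. Depth below WT = 23.0 ft.
σ'_h at WT = K_a γ d_w = 164.1 psf; at base = 164.1 + K_a γ' × 23.0 = 592.2 psf.
P₁ (0–5.1 ft) = ½×164.1×5.1 = 418.4. P₂ (5.1–28.1 ft) = ½(164.1+592.2)×23.0 = 8697.
P_w = ½ γ_w h₂² = 0.5×62.4×23.0² = 16500. Total = 418.4+8697+16500 = 25620 lb/ft.

25600 lb/ft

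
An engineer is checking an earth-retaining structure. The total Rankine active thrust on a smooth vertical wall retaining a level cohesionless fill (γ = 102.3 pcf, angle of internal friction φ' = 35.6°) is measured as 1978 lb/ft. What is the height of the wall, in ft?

12.1 ft

K_a = 0.2641. P_a = ½ K_a γ H² ⇒ H = √(2P_a/(K_a γ)).
H = √(2×1978/(0.2641×102.3)) = 12.10 ft.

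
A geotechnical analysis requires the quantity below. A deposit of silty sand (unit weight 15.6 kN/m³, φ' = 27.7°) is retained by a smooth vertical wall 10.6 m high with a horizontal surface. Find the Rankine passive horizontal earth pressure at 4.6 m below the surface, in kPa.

196 kPa

K_p = (1 + sin φ)/(1 − sin φ) = 2.737.
σ_h = K_p γ z = 2.737 × 15.6 × 4.6 = 196.4 kPa.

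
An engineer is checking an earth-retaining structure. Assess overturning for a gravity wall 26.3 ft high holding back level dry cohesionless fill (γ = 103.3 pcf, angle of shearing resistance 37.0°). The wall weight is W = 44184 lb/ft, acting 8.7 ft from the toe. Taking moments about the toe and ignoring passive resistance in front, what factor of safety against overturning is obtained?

K_a = tan²(45° − 37.0°/2) = 0.2486.
P_a = ½K_aγH² = 0.5×0.2486×103.3×26.3² = 8881 lb/ft, acting at H/3 = 8.767 ft above the base.
Overturning moment M_o = P_a × H/3 = 8881 × 8.767 = 77860.
Resisting moment M_r = W × 8.7 = 44184 × 8.7 = 384400.
FS_overturning = M_r/M_o = 384400/77860 = 4.937.

4.94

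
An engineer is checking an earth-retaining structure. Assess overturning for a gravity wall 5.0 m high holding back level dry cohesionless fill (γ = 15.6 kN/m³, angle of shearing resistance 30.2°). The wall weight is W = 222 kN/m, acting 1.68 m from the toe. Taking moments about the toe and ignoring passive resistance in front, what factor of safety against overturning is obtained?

3.47

K_a = tan²(45° − 30.2°/2) = 0.3307.
P_a = ½K_aγH² = 0.5×0.3307×15.6×5.0² = 64.48 kN/m, acting at H/3 = 1.667 m above the base.
Overturning moment M_o = P_a × H/3 = 64.48 × 1.667 = 107.5.
Resisting moment M_r = W × 1.68 = 222 × 1.68 = 373.0.
FS_overturning = M_r/M_o = 373.0/107.5 = 3.471.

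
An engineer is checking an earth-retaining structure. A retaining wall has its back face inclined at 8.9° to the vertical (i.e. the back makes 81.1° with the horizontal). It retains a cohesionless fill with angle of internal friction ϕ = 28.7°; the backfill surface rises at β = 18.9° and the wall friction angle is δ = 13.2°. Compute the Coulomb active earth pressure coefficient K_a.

0.535

K_a = sin²(α+φ) / [sin²α · sin(α−δ) · (1 + √{sin(φ+δ)sin(φ−β) / (sin(α−δ)sin(α+β))})²].
With α = 81.1°, φ = 28.7°, δ = 13.2°, β = 18.9°: K_a = 0.5348.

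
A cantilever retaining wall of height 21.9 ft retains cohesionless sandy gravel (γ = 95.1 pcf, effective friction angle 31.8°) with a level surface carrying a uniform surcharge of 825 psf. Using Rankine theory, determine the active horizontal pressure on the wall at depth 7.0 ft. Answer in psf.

462 psf

K_a = (1 − sin φ)/(1 + sin φ) = 0.3098.
σ_v = γz + q = 95.1 × 7.0 + 825 = 1491 psf.
σ_h = K_a σ_v = 0.3098 × 1491 = 461.8 psf.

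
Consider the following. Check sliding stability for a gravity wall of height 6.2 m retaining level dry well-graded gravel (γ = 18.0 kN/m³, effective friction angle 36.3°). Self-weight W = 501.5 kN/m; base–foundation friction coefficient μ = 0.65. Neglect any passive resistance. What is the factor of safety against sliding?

3.68

K_a = tan²(45° − 36.3°/2) = 0.2563.
P_a = ½K_aγH² = 0.5×0.2563×18.0×6.2² = 88.66 kN/m, acting at H/3 = 2.067 m above the base.
FS_sliding = μW / P_a = 0.65×501.5 / 88.66 = 3.677.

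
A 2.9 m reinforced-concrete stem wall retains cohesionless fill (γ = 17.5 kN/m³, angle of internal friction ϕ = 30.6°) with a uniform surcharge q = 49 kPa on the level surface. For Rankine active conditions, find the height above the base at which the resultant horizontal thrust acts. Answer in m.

1.29 m

K_a = 0.3253.
Triangular part P₁ = ½K_aγH² = 23.94 at H/3 = 0.9667 m; rectangular part P₂ = K_a q H = 46.23 at H/2 = 1.450 m.
ȳ = (P₁·0.9667 + P₂·1.450)/(P₁+P₂) = 1.285 m.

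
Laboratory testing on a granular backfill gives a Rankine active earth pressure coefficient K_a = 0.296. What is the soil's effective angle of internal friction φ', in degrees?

K_a = tan²(45° − φ/2) ⇒ 45° − φ/2 = arctan(√0.296) = 28.55°.
φ = 2(45° − 28.55°) = 32.90°.

32.9°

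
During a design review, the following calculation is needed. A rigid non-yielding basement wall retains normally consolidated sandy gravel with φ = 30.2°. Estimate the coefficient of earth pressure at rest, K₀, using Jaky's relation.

0.497

K₀ = 1 − sin φ' = 1 − sin 30.2° = 0.4970.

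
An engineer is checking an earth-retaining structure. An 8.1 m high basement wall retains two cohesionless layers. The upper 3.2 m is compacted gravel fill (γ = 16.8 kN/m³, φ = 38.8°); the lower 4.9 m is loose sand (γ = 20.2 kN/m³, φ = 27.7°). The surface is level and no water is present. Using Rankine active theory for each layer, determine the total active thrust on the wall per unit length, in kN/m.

205 kN/m

K_a1 = tan²(45°−38.8°/2) = 0.2296; K_a2 = tan²(45°−27.7°/2) = 0.3653.
Layer 1: σ at base = K_a1 γ₁ h₁ = 12.34 kPa; P₁ = ½×12.34×3.2 = 19.75.
Layer 2: σ_v at top = γ₁h₁ = 53.76; σ_h top = K_a2×53.76 = 19.64; σ_h base = K_a2×(53.76+20.2×4.9) = 55.80.
P₂ = ½(19.64+55.80)×4.9 = 184.8. Total P_a = 19.75+184.8 = 204.6 kN/m.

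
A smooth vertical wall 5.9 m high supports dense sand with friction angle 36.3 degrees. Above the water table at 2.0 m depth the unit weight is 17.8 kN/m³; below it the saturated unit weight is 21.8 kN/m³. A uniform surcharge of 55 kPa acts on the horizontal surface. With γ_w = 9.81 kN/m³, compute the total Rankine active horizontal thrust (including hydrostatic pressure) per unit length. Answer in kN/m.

226 kN/m

K_a = tan²(45° − φ/2) = 0.2563.
γ' = 21.8 − 9.81 = 11.99 kN/m³. h₂ = H − d_w = 3.9 m.
σ'_h: at surface K_a·q = 14.09; at WT K_a(q+γd_w) = 23.22; at base K_a(q+γd_w+γ'h₂) = 35.20 kPa.
P₁ = ½(14.09+23.22)×2.0 = 37.31; P₂ = ½(23.22+35.20)×3.9 = 113.9; P_w = ½γ_w h₂² = 74.61.
Total = 37.31+113.9+74.61 = 225.8 kN/m.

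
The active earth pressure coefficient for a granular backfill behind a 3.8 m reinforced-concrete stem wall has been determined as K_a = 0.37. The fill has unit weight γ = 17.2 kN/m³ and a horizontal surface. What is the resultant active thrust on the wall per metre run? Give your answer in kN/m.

45.9 kN/m

P = ½ K_a γ H² = 0.5 × 0.37 × 17.2 × 3.8² = 45.95 kN/m.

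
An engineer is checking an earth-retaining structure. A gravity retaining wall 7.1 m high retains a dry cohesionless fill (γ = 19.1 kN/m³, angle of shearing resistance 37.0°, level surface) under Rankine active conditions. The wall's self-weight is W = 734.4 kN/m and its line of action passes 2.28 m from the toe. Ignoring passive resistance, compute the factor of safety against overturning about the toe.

5.91

K_a = tan²(45° − 37.0°/2) = 0.2486.
P_a = ½K_aγH² = 0.5×0.2486×19.1×7.1² = 119.7 kN/m, acting at H/3 = 2.367 m above the base.
Overturning moment M_o = P_a × H/3 = 119.7 × 2.367 = 283.2.
Resisting moment M_r = W × 2.28 = 734.4 × 2.28 = 1674.
FS_overturning = M_r/M_o = 1674/283.2 = 5.912.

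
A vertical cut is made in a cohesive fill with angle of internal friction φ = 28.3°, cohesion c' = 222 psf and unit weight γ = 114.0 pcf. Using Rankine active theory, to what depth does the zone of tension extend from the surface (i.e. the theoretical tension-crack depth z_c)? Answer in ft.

K_a = tan²(45° − 28.3°/2) = 0.3568; √K_a = 0.5973.
The active pressure is zero where K_a γ z = 2c√K_a, so z_c = 2c/(γ√K_a) = 2×222/(114.0×0.5973) = 6.521 ft.

6.52 ft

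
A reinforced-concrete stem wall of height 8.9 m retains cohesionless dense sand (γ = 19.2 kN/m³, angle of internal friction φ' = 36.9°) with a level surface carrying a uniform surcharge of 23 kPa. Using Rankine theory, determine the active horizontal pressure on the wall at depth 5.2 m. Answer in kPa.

30.7 kPa

K_a = (1 − sin φ)/(1 + sin φ) = 0.2497.
σ_v = γz + q = 19.2 × 5.2 + 23 = 122.8 kPa.
σ_h = K_a σ_v = 0.2497 × 122.8 = 30.67 kPa.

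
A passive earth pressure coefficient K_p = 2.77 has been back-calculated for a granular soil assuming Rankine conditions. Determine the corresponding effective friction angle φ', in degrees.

28.0°

K_p = (1+sin φ)/(1−sin φ) ⇒ sin φ = (K_p − 1)/(K_p + 1) = 0.4695.
φ = arcsin(0.4695) = 28.00°.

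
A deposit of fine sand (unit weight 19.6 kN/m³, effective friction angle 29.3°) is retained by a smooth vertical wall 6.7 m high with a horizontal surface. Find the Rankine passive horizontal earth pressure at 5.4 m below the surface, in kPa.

309 kPa

K_p = (1 + sin φ)/(1 − sin φ) = 2.917.
σ_h = K_p γ z = 2.917 × 19.6 × 5.4 = 308.7 kPa.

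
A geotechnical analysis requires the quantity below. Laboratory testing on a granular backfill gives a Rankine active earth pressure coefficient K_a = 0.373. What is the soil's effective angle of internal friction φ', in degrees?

27.2°

K_a = tan²(45° − φ/2) ⇒ 45° − φ/2 = arctan(√0.373) = 31.41°.
φ = 2(45° − 31.41°) = 27.17°.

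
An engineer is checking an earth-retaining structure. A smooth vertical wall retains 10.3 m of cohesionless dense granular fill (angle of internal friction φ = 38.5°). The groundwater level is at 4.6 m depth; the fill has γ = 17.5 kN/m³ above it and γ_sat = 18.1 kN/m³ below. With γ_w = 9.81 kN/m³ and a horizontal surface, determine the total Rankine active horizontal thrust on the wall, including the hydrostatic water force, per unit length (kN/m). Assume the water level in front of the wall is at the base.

K_a = tan²(45° − φ/2) = 0.2327.
γ' = 18.1 − 9.81 = 8.290 kN/m³. Depth below WT = 5.7 m.
σ'_h at WT = K_a γ d_w = 18.73 kPa; at base = 18.73 + K_a γ' × 5.7 = 29.72 kPa.
P₁ (0–4.6 m) = ½×18.73×4.6 = 43.08. P₂ (4.6–10.3 m) = ½(18.73+29.72)×5.7 = 138.1.
P_w = ½ γ_w h₂² = 0.5×9.81×5.7² = 159.4. Total = 43.08+138.1+159.4 = 340.5 kN/m.

341 kN/m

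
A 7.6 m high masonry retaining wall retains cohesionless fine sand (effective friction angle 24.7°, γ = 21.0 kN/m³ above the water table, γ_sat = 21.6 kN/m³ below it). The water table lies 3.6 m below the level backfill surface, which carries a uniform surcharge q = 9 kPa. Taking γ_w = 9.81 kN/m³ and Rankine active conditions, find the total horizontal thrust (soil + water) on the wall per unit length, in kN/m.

325 kN/m

K_a = tan²(45° − φ/2) = 0.4106.
γ' = 21.6 − 9.81 = 11.79 kN/m³. h₂ = H − d_w = 4.0 m.
σ'_h: at surface K_a·q = 3.695; at WT K_a(q+γd_w) = 34.73; at base K_a(q+γd_w+γ'h₂) = 54.10 kPa.
P₁ = ½(3.695+34.73)×3.6 = 69.17; P₂ = ½(34.73+54.10)×4.0 = 177.7; P_w = ½γ_w h₂² = 78.48.
Total = 69.17+177.7+78.48 = 325.3 kN/m.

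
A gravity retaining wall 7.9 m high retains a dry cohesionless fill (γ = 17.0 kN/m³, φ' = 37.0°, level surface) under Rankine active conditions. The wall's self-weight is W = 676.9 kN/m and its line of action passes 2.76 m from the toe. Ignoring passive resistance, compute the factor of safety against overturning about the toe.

K_a = tan²(45° − 37.0°/2) = 0.2486.
P_a = ½K_aγH² = 0.5×0.2486×17.0×7.9² = 131.9 kN/m, acting at H/3 = 2.633 m above the base.
Overturning moment M_o = P_a × H/3 = 131.9 × 2.633 = 347.3.
Resisting moment M_r = W × 2.76 = 676.9 × 2.76 = 1868.
FS_overturning = M_r/M_o = 1868/347.3 = 5.380.

5.38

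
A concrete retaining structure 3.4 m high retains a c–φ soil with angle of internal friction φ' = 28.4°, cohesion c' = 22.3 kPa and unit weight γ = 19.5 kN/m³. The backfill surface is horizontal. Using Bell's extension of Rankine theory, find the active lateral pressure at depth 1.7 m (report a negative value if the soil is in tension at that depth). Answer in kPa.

K_a = (1 − sin φ)/(1 + sin φ) = 0.3554.
σ_a = K_a γ z − 2c√K_a = 0.3554×19.5×1.7 − 2×22.3×0.5961 = -14.81 kPa.

-14.8 kPa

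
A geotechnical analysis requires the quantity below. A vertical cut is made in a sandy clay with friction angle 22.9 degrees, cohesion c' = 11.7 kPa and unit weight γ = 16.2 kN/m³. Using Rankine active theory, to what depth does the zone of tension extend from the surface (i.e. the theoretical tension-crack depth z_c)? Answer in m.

K_a = tan²(45° − 22.9°/2) = 0.4398; √K_a = 0.6631.
The active pressure is zero where K_a γ z = 2c√K_a, so z_c = 2c/(γ√K_a) = 2×11.7/(16.2×0.6631) = 2.178 m.

2.18 m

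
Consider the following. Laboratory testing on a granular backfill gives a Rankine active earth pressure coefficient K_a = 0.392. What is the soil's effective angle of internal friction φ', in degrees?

25.9°

K_a = tan²(45° − φ/2) ⇒ 45° − φ/2 = arctan(√0.392) = 32.05°.
φ = 2(45° − 32.05°) = 25.90°.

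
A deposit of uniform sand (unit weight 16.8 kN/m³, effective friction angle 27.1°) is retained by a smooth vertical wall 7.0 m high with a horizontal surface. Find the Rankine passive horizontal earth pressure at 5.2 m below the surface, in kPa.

234 kPa

K_p = (1 + sin φ)/(1 − sin φ) = 2.673.
σ_h = K_p γ z = 2.673 × 16.8 × 5.2 = 233.5 kPa.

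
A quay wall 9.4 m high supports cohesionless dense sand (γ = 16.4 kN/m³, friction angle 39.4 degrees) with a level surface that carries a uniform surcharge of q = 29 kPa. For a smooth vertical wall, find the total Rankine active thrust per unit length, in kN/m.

223 kN/m

K_a = tan²(45° − φ/2) = 0.2234.
Soil triangle: ½ K_a γ H² = 0.5×0.2234×16.4×9.4² = 161.9 kN/m.
Surcharge rectangle: K_a q H = 0.2234×29×9.4 = 60.91 kN/m.
Total = 161.9 + 60.91 = 222.8 kN/m.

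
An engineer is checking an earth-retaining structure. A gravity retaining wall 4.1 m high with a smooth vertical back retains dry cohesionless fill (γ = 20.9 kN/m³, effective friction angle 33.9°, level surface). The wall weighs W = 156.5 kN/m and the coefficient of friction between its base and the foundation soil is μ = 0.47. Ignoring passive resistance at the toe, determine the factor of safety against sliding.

1.47

K_a = tan²(45° − 33.9°/2) = 0.2839.
P_a = ½K_aγH² = 0.5×0.2839×20.9×4.1² = 49.87 kN/m, acting at H/3 = 1.367 m above the base.
FS_sliding = μW / P_a = 0.47×156.5 / 49.87 = 1.475.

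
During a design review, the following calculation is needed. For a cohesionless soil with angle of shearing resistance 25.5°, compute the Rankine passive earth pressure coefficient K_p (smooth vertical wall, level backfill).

2.51

K_p = (1 + sin φ)/(1 − sin φ) = tan²(45° + 25.5°/2) = 2.512.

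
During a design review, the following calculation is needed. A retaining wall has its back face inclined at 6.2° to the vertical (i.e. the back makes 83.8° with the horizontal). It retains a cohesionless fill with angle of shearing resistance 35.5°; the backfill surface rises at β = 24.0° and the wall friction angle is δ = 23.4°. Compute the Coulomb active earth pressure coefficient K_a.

K_a = sin²(α+φ) / [sin²α · sin(α−δ) · (1 + √{sin(φ+δ)sin(φ−β) / (sin(α−δ)sin(α+β))})²].
With α = 83.8°, φ = 35.5°, δ = 23.4°, β = 24.0°: K_a = 0.4185.

0.419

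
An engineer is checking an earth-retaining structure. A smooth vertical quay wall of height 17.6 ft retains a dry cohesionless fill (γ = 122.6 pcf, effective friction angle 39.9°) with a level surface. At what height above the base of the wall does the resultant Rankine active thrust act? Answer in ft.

K_a = 0.2184.
The pressure distribution is triangular, so the resultant acts at H/3 above the base = 17.6/3 = 5.867 ft.

5.87 ft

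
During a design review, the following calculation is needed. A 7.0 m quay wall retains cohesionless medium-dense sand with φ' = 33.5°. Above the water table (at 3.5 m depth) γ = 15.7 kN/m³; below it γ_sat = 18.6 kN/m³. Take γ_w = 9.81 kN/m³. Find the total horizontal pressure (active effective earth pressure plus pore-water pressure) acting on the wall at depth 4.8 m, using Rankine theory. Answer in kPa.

K_a = (1 − sin φ)/(1 + sin φ) = 0.2887.
γ' = 18.6 − 9.81 = 8.790 kN/m³.
Effective vertical stress at 4.8 m: σ'_v = 15.7×3.5 + 8.790×1.30 = 66.38 kPa.
σ'_h = K_a σ'_v = 0.2887 × 66.38 = 19.16 kPa; u = γ_w × 1.30 = 12.75 kPa.
Total σ_h = 19.16 + 12.75 = 31.92 kPa.

31.9 kPa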